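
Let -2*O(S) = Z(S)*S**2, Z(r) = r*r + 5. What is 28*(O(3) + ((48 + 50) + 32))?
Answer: 1876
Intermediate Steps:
Z(r) = 5 + r**2 (Z(r) = r**2 + 5 = 5 + r**2)
O(S) = -S**2*(5 + S**2)/2 (O(S) = -(5 + S**2)*S**2/2 = -S**2*(5 + S**2)/2)
28*(O(3) + ((48 + 50) + 32)) = 28*((1/2)*3**2*(-5 - 1*3**2) + ((48 + 50) + 32)) = 28*((1/2)*9*(-5 - 1*9) + (98 + 32)) = 28*((1/2)*9*(-5 - 9) + 130) = 28*((1/2)*9*(-14) + 130) = 28*(-63 + 130) = 28*67 = 1876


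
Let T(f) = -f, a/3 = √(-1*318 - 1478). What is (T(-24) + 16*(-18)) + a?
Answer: -264 + 6*I*√449 ≈ -264.0 + 127.14*I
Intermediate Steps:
a = 6*I*√449 (a = 3*√(-1*318 - 1478) = 3*√(-318 - 1478) = 3*√(-1796) = 3*(2*I*√449) = 6*I*√449 ≈ 127.14*I)
(T(-24) + 16*(-18)) + a = (-1*(-24) + 16*(-18)) + 6*I*√449 = (24 - 288) + 6*I*√449 = -264 + 6*I*√449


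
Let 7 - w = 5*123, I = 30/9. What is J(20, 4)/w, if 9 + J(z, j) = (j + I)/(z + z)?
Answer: 529/36480 ≈ 0.014501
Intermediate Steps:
I = 10/3 (I = 30*(⅑) = 10/3 ≈ 3.3333)
w = -608 (w = 7 - 5*123 = 7 - 1*615 = 7 - 615 = -608)
J(z, j) = -9 + (10/3 + j)/(2*z) (J(z, j) = -9 + (j + 10/3)/(z + z) = -9 + (10/3 + j)/((2*z)) = -9 + (10/3 + j)*(1/(2*z)) = -9 + (10/3 + j)/(2*z))
J(20, 4)/w = ((⅙)*(10 - 54*20 + 3*4)/20)/(-608) = ((⅙)*(1/20)*(10 - 1080 + 12))*(-1/608) = ((⅙)*(1/20)*(-1058))*(-1/608) = -529/60*(-1/608) = 529/36480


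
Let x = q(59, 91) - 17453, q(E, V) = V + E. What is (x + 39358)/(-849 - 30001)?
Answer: -4411/6170 ≈ -0.71491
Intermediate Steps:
q(E, V) = E + V
x = -17303 (x = (59 + 91) - 17453 = 150 - 17453 = -17303)
(x + 39358)/(-849 - 30001) = (-17303 + 39358)/(-849 - 30001) = 22055/(-30850) = 22055*(-1/30850) = -4411/6170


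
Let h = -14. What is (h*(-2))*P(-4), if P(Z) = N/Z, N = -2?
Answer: 14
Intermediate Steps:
P(Z) = -2/Z
(h*(-2))*P(-4) = (-14*(-2))*(-2/(-4)) = 28*(-2*(-¼)) = 28*(½) = 14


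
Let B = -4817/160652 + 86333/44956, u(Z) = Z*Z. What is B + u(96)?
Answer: 4160881589216/451391957 ≈ 9217.9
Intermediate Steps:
u(Z) = Z²
B = 853313504/451391957 (B = -4817*1/160652 + 86333*(1/44956) = -4817/160652 + 86333/44956 = 853313504/451391957 ≈ 1.8904)
B + u(96) = 853313504/451391957 + 96² = 853313504/451391957 + 9216 = 4160881589216/451391957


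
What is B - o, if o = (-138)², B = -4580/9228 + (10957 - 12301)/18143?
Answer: -797127652987/41855901 ≈ -19045.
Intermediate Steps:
B = -23874343/41855901 (B = -4580*1/9228 - 1344*1/18143 = -1145/2307 - 1344/18143 = -23874343/41855901 ≈ -0.57039)
o = 19044
B - o = -23874343/41855901 - 1*19044 = -23874343/41855901 - 19044 = -797127652987/41855901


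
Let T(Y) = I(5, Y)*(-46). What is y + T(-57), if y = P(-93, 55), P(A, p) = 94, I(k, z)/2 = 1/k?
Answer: 378/5 ≈ 75.600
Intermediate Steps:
I(k, z) = 2/k
y = 94
T(Y) = -92/5 (T(Y) = (2/5)*(-46) = (2*(⅕))*(-46) = (⅖)*(-46) = -92/5)
y + T(-57) = 94 - 92/5 = 378/5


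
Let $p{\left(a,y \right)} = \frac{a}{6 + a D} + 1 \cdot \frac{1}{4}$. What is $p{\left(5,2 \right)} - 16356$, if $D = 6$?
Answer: $- \frac{294401}{18} \approx -16356.0$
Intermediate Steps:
$p{\left(a,y \right)} = \frac{1}{4} + \frac{a}{6 + 6 a}$ ($p{\left(a,y \right)} = \frac{a}{6 + a 6} + 1 \cdot \frac{1}{4} = \frac{a}{6 + 6 a} + 1 \cdot \frac{1}{4} = \frac{a}{6 + 6 a} + \frac{1}{4} = \frac{1}{4} + \frac{a}{6 + 6 a}$)
$p{\left(5,2 \right)} - 16356 = \frac{3 + 5 \cdot 5}{12 \left(1 + 5\right)} - 16356 = \frac{3 + 25}{12 \cdot 6} - 16356 = \frac{1}{12} \cdot \frac{1}{6} \cdot 28 - 16356 = \frac{7}{18} - 16356 = - \frac{294401}{18}$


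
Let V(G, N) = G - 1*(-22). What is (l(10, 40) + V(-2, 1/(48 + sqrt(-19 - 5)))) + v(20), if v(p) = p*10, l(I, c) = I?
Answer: 230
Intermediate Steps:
V(G, N) = 22 + G (V(G, N) = G + 22 = 22 + G)
v(p) = 10*p
(l(10, 40) + V(-2, 1/(48 + sqrt(-19 - 5)))) + v(20) = (10 + (22 - 2)) + 10*20 = (10 + 20) + 200 = 30 + 200 = 230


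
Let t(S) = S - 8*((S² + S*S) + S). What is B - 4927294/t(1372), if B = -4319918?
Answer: -65074697978685/15063874 ≈ -4.3199e+6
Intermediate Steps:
t(S) = -16*S² - 7*S (t(S) = S - 8*((S² + S²) + S) = S - 8*(2*S² + S) = S - 8*(S + 2*S²) = S + (-16*S² - 8*S) = -16*S² - 7*S)
B - 4927294/t(1372) = -4319918 - 4927294*(-1/(1372*(7 + 16*1372))) = -4319918 - 4927294*(-1/(1372*(7 + 21952))) = -4319918 - 4927294/((-1*1372*21959)) = -4319918 - 4927294/(-30127748) = -4319918 - 4927294*(-1/30127748) = -4319918 + 2463647/15063874 = -65074697978685/15063874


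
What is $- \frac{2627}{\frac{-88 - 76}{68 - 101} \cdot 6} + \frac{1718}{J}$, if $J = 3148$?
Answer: $- \frac{22601063}{258136} \approx -87.555$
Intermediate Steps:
$- \frac{2627}{\frac{-88 - 76}{68 - 101} \cdot 6} + \frac{1718}{J} = - \frac{2627}{\frac{-88 - 76}{68 - 101} \cdot 6} + \frac{1718}{3148} = - \frac{2627}{- \frac{164}{-33} \cdot 6} + 1718 \cdot \frac{1}{3148} = - \frac{2627}{\left(-164\right) \left(- \frac{1}{33}\right) 6} + \frac{859}{1574} = - \frac{2627}{\frac{164}{33} \cdot 6} + \frac{859}{1574} = - \frac{2627}{\frac{328}{11}} + \frac{859}{1574} = \left(-2627\right) \frac{11}{328} + \frac{859}{1574} = - \frac{28897}{328} + \frac{859}{1574} = - \frac{22601063}{258136}$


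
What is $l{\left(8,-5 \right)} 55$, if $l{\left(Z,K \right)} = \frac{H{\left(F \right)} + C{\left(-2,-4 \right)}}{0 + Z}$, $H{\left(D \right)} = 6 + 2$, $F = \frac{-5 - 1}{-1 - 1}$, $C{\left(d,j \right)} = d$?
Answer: $\frac{165}{4} \approx 41.25$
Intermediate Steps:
$F = 3$ ($F = - \frac{6}{-2} = \left(-6\right) \left(- \frac{1}{2}\right) = 3$)
$H{\left(D \right)} = 8$
$l{\left(Z,K \right)} = \frac{6}{Z}$ ($l{\left(Z,K \right)} = \frac{8 - 2}{0 + Z} = \frac{6}{Z}$)
$l{\left(8,-5 \right)} 55 = \frac{6}{8} \cdot 55 = 6 \cdot \frac{1}{8} \cdot 55 = \frac{3}{4} \cdot 55 = \frac{165}{4}$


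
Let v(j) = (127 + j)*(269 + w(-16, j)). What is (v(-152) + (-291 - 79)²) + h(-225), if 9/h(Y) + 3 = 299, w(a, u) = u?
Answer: 39656609/296 ≈ 1.3398e+5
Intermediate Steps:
h(Y) = 9/296 (h(Y) = 9/(-3 + 299) = 9/296)
v(j) = (127 + j)*(269 + j)
(v(-152) + (-291 - 79)²) + h(-225) = ((34163 + (-152)² + 396*(-152)) + (-291 - 79)²) + 9/296 = ((34163 + 23104 - 60192) + (-370)²) + 9/296 = (-2925 + 136900) + 9/296 = 133975 + 9/296 = 39656609/296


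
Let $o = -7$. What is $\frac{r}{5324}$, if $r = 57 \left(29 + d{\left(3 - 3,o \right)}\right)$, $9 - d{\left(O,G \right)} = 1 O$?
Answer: $\frac{1083}{2662} \approx 0.40684$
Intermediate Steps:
$d{\left(O,G \right)} = 9 - O$ ($d{\left(O,G \right)} = 9 - 1 O = 9 - O$)
$r = 2166$ ($r = 57 \left(29 + \left(9 - \left(3 - 3\right)\right)\right) = 57 \left(29 + \left(9 - 0\right)\right) = 57 \left(29 + \left(9 + 0\right)\right) = 57 \left(29 + 9\right) = 57 \cdot 38 = 2166$)
$\frac{r}{5324} = \frac{2166}{5324} = 2166 \cdot \frac{1}{5324} = \frac{1083}{2662}$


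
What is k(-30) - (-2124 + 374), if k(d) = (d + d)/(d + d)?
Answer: 1751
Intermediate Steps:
k(d) = 1 (k(d) = (2*d)/((2*d)) = (2*d)*(1/(2*d)) = 1)
k(-30) - (-2124 + 374) = 1 - (-2124 + 374) = 1 - 1*(-1750) = 1 + 1750 = 1751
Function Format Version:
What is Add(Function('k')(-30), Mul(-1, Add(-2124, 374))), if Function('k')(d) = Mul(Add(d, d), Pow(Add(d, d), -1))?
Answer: 1751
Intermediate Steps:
Function('k')(d) = 1 (Function('k')(d) = Mul(Mul(2, d), Pow(Mul(2, d), -1)) = Mul(Mul(2, d), Mul(Rational(1, 2), Pow(d, -1))) = 1)
Add(Function('k')(-30), Mul(-1, Add(-2124, 374))) = Add(1, Mul(-1, Add(-2124, 374))) = Add(1, Mul(-1, -1750)) = Add(1, 1750) = 1751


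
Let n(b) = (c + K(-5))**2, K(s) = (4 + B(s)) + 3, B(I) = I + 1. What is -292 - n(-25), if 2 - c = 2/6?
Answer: -2824/9 ≈ -313.78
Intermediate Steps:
B(I) = 1 + I
c = 5/3 (c = 2 - 2/6 = 2 - 1*1/3 = 2 - 1/3 = 5/3 ≈ 1.6667)
K(s) = 8 + s (K(s) = (4 + (1 + s)) + 3 = (5 + s) + 3 = 8 + s)
n(b) = 196/9 (n(b) = (5/3 + (8 - 5))**2 = (5/3 + 3)**2 = (14/3)**2 = 196/9)
-292 - n(-25) = -292 - 1*196/9 = -292 - 196/9 = -2824/9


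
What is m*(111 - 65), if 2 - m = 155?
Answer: -7038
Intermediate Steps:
m = -153 (m = 2 - 1*155 = 2 - 155 = -153)
m*(111 - 65) = -153*(111 - 65) = -153*46 = -7038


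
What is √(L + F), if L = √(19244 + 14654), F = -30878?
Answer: √(-30878 + √33898) ≈ 175.2*I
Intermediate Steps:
L = √33898 ≈ 184.11
√(L + F) = √(√33898 - 30878) = √(-30878 + √33898)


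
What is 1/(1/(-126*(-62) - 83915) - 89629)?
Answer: -76103/6821035788 ≈ -1.1157e-5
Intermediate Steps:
1/(1/(-126*(-62) - 83915) - 89629) = 1/(1/(7812 - 83915) - 89629) = 1/(1/(-76103) - 89629) = 1/(-1/76103 - 89629) = 1/(-6821035788/76103) = -76103/6821035788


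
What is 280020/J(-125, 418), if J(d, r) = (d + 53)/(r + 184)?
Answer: -7023835/3 ≈ -2.3413e+6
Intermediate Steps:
J(d, r) = (53 + d)/(184 + r)
280020/J(-125, 418) = 280020/(((53 - 125)/(184 + 418))) = 280020/((-72/602)) = 280020/(((1/602)*(-72))) = 280020/(-36/301) = 280020*(-301/36) = -7023835/3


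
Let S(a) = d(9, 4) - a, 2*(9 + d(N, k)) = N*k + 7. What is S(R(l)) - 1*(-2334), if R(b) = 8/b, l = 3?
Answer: 14063/6 ≈ 2343.8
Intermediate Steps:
d(N, k) = -11/2 + N*k/2 (d(N, k) = -9 + (N*k + 7)/2 = -9 + (7 + N*k)/2 = -9 + (7/2 + N*k/2) = -11/2 + N*k/2)
S(a) = 25/2 - a (S(a) = (-11/2 + (1/2)*9*4) - a = (-11/2 + 18) - a = 25/2 - a)
S(R(l)) - 1*(-2334) = (25/2 - 8/3) - 1*(-2334) = (25/2 - 8/3) + 2334 = 59/6 + 2334 = 14063/6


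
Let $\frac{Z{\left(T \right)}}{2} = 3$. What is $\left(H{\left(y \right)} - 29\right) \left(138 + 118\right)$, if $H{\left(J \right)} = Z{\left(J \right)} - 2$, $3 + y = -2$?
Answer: $-6400$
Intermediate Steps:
$y = -5$ ($y = -3 - 2 = -5$)
$Z{\left(T \right)} = 6$ ($Z{\left(T \right)} = 2 \cdot 3 = 6$)
$H{\left(J \right)} = 4$ ($H{\left(J \right)} = 6 - 2 = 4$)
$\left(H{\left(y \right)} - 29\right) \left(138 + 118\right) = \left(4 - 29\right) \left(138 + 118\right) = \left(-25\right) 256 = -6400$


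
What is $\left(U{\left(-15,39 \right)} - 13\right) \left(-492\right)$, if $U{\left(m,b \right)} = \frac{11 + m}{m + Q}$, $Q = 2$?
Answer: $\frac{81180}{13} \approx 6244.6$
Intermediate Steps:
$U{\left(m,b \right)} = \frac{11 + m}{2 + m}$ ($U{\left(m,b \right)} = \frac{11 + m}{m + 2} = \frac{11 + m}{2 + m}$)
$\left(U{\left(-15,39 \right)} - 13\right) \left(-492\right) = \left(\frac{11 - 15}{2 - 15} - 13\right) \left(-492\right) = \left(\frac{1}{-13} \left(-4\right) - 13\right) \left(-492\right) = \left(\left(- \frac{1}{13}\right) \left(-4\right) - 13\right) \left(-492\right) = \left(\frac{4}{13} - 13\right) \left(-492\right) = \left(- \frac{165}{13}\right) \left(-492\right) = \frac{81180}{13}$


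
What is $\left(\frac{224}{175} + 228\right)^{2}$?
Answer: $\frac{32855824}{625} \approx 52569.0$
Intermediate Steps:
$\left(\frac{224}{175} + 228\right)^{2} = \left(224 \cdot \frac{1}{175} + 228\right)^{2} = \left(\frac{32}{25} + 228\right)^{2} = \left(\frac{5732}{25}\right)^{2} = \frac{32855824}{625}$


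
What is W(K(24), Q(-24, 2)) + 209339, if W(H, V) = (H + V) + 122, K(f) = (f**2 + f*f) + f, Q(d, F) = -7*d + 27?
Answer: 210832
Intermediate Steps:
Q(d, F) = 27 - 7*d
K(f) = f + 2*f**2 (K(f) = (f**2 + f**2) + f = 2*f**2 + f = f + 2*f**2)
W(H, V) = 122 + H + V
W(K(24), Q(-24, 2)) + 209339 = (122 + 24*(1 + 2*24) + (27 - 7*(-24))) + 209339 = (122 + 24*(1 + 48) + (27 + 168)) + 209339 = (122 + 24*49 + 195) + 209339 = (122 + 1176 + 195) + 209339 = 1493 + 209339 = 210832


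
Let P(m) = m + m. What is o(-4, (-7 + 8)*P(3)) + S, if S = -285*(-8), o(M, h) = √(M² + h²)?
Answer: 2280 + 2*√13 ≈ 2287.2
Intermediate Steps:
P(m) = 2*m
S = 2280
o(-4, (-7 + 8)*P(3)) + S = √((-4)² + ((-7 + 8)*(2*3))²) + 2280 = √(16 + (1*6)²) + 2280 = √(16 + 6²) + 2280 = √(16 + 36) + 2280 = √52 + 2280 = 2*√13 + 2280 = 2280 + 2*√13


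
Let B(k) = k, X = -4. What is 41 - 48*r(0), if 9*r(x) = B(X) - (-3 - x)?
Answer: 139/3 ≈ 46.333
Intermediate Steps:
r(x) = -1/9 + x/9 (r(x) = (-4 - (-3 - x))/9 = (-4 + (3 + x))/9 = (-1 + x)/9 = -1/9 + x/9)
41 - 48*r(0) = 41 - 48*(-1/9 + (1/9)*0) = 41 - 48*(-1/9 + 0) = 41 - 48*(-1/9) = 41 + 16/3 = 139/3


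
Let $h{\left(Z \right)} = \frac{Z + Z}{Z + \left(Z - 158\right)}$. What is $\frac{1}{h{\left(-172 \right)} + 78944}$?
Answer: $\frac{251}{19815116} \approx 1.2667 \cdot 10^{-5}$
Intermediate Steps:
$h{\left(Z \right)} = \frac{2 Z}{-158 + 2 Z}$ ($h{\left(Z \right)} = \frac{2 Z}{Z + \left(Z - 158\right)} = \frac{2 Z}{Z + \left(-158 + Z\right)} = \frac{2 Z}{-158 + 2 Z}$)
$\frac{1}{h{\left(-172 \right)} + 78944} = \frac{1}{- \frac{172}{-79 - 172} + 78944} = \frac{1}{- \frac{172}{-251} + 78944} = \frac{1}{\left(-172\right) \left(- \frac{1}{251}\right) + 78944} = \frac{1}{\frac{172}{251} + 78944} = \frac{1}{\frac{19815116}{251}} = \frac{251}{19815116}$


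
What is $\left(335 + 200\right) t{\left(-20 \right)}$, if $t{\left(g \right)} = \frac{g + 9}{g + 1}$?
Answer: $\frac{5885}{19} \approx 309.74$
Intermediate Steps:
$t{\left(g \right)} = \frac{9 + g}{1 + g}$
$\left(335 + 200\right) t{\left(-20 \right)} = \left(335 + 200\right) \frac{9 - 20}{1 - 20} = 535 \frac{1}{-19} \left(-11\right) = 535 \left(\left(- \frac{1}{19}\right) \left(-11\right)\right) = 535 \cdot \frac{11}{19} = \frac{5885}{19}$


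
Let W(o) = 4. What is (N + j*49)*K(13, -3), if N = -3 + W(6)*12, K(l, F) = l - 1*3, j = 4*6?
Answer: 12210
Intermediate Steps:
j = 24
K(l, F) = -3 + l (K(l, F) = l - 3 = -3 + l)
N = 45 (N = -3 + 4*12 = -3 + 48 = 45)
(N + j*49)*K(13, -3) = (45 + 24*49)*(-3 + 13) = (45 + 1176)*10 = 1221*10 = 12210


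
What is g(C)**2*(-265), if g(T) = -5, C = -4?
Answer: -6625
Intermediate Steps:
g(C)**2*(-265) = (-5)**2*(-265) = 25*(-265) = -6625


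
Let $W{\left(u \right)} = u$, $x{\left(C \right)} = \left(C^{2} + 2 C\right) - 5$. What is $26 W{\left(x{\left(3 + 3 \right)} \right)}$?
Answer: $1118$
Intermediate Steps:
$x{\left(C \right)} = -5 + C^{2} + 2 C$
$26 W{\left(x{\left(3 + 3 \right)} \right)} = 26 \left(-5 + \left(3 + 3\right)^{2} + 2 \left(3 + 3\right)\right) = 26 \left(-5 + 6^{2} + 2 \cdot 6\right) = 26 \left(-5 + 36 + 12\right) = 26 \cdot 43 = 1118$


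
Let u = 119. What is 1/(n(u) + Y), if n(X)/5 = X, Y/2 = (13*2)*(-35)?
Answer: -1/1225 ≈ -0.00081633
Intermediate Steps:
Y = -1820 (Y = 2*((13*2)*(-35)) = 2*(26*(-35)) = 2*(-910) = -1820)
n(X) = 5*X
1/(n(u) + Y) = 1/(5*119 - 1820) = 1/(595 - 1820) = 1/(-1225) = -1/1225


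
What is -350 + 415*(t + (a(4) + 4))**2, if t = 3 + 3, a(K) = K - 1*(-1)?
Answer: 93025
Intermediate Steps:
a(K) = 1 + K (a(K) = K + 1 = 1 + K)
t = 6
-350 + 415*(t + (a(4) + 4))**2 = -350 + 415*(6 + ((1 + 4) + 4))**2 = -350 + 415*(6 + (5 + 4))**2 = -350 + 415*(6 + 9)**2 = -350 + 415*15**2 = -350 + 415*225 = -350 + 93375 = 93025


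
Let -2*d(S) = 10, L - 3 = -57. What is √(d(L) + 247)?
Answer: 11*√2 ≈ 15.556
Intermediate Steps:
L = -54 (L = 3 - 57 = -54)
d(S) = -5 (d(S) = -½*10 = -5)
√(d(L) + 247) = √(-5 + 247) = √242 = 11*√2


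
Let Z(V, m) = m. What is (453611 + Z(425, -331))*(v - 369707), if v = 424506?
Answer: 24839290720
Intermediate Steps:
(453611 + Z(425, -331))*(v - 369707) = (453611 - 331)*(424506 - 369707) = 453280*54799 = 24839290720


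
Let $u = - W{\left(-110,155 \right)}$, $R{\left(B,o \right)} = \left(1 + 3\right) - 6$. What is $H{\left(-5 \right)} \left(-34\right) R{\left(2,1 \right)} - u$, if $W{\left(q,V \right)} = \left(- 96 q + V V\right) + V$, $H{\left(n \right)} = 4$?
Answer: $35012$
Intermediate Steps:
$W{\left(q,V \right)} = V + V^{2} - 96 q$ ($W{\left(q,V \right)} = \left(- 96 q + V^{2}\right) + V = \left(V^{2} - 96 q\right) + V = V + V^{2} - 96 q$)
$R{\left(B,o \right)} = -2$ ($R{\left(B,o \right)} = 4 - 6 = -2$)
$u = -34740$ ($u = - (155 + 155^{2} - -10560) = - (155 + 24025 + 10560) = \left(-1\right) 34740 = -34740$)
$H{\left(-5 \right)} \left(-34\right) R{\left(2,1 \right)} - u = 4 \left(-34\right) \left(-2\right) - -34740 = \left(-136\right) \left(-2\right) + 34740 = 272 + 34740 = 35012$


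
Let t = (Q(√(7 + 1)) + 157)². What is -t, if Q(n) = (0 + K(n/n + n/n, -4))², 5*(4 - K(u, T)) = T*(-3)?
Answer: -15912121/625 ≈ -25459.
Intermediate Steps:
K(u, T) = 4 + 3*T/5 (K(u, T) = 4 - T*(-3)/5 = 4 - (-3)*T/5 = 4 + 3*T/5)
Q(n) = 64/25 (Q(n) = (0 + (4 + (⅗)*(-4)))² = (0 + (4 - 12/5))² = (0 + 8/5)² = (8/5)² = 64/25)
t = 15912121/625 (t = (64/25 + 157)² = (3989/25)² = 15912121/625 ≈ 25459.)
-t = -1*15912121/625 = -15912121/625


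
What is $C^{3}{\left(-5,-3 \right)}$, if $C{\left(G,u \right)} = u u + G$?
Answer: $64$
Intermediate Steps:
$C{\left(G,u \right)} = G + u^{2}$ ($C{\left(G,u \right)} = u^{2} + G = G + u^{2}$)
$C^{3}{\left(-5,-3 \right)} = \left(-5 + \left(-3\right)^{2}\right)^{3} = \left(-5 + 9\right)^{3} = 4^{3} = 64$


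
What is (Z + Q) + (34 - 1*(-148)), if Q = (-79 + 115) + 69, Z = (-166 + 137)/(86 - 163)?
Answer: 22128/77 ≈ 287.38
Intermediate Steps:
Z = 29/77 (Z = -29/(-77) = -29*(-1/77) = 29/77 ≈ 0.37662)
Q = 105 (Q = 36 + 69 = 105)
(Z + Q) + (34 - 1*(-148)) = (29/77 + 105) + (34 - 1*(-148)) = 8114/77 + (34 + 148) = 8114/77 + 182 = 22128/77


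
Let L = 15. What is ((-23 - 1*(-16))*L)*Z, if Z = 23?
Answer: -2415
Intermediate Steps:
((-23 - 1*(-16))*L)*Z = ((-23 - 1*(-16))*15)*23 = ((-23 + 16)*15)*23 = -7*15*23 = -105*23 = -2415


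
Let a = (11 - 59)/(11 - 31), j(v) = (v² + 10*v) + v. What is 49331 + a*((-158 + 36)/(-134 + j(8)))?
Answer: 739721/15 ≈ 49315.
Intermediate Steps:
j(v) = v² + 11*v
a = 12/5 (a = -48/(-20) = -48*(-1/20) = 12/5 ≈ 2.4000)
49331 + a*((-158 + 36)/(-134 + j(8))) = 49331 + 12*((-158 + 36)/(-134 + 8*(11 + 8)))/5 = 49331 + 12*(-122/(-134 + 8*19))/5 = 49331 + 12*(-122/(-134 + 152))/5 = 49331 + 12*(-122/18)/5 = 49331 + 12*(-122*1/18)/5 = 49331 + (12/5)*(-61/9) = 49331 - 244/15 = 739721/15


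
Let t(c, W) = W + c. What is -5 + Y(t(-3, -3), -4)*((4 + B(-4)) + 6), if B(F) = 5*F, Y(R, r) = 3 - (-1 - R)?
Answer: 15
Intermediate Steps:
Y(R, r) = 4 + R (Y(R, r) = 3 + (1 + R) = 4 + R)
-5 + Y(t(-3, -3), -4)*((4 + B(-4)) + 6) = -5 + (4 + (-3 - 3))*((4 + 5*(-4)) + 6) = -5 + (4 - 6)*((4 - 20) + 6) = -5 - 2*(-16 + 6) = -5 - 2*(-10) = -5 + 20 = 15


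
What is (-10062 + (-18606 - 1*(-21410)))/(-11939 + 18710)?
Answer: -7258/6771 ≈ -1.0719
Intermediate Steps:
(-10062 + (-18606 - 1*(-21410)))/(-11939 + 18710) = (-10062 + (-18606 + 21410))/6771 = (-10062 + 2804)*(1/6771) = -7258*1/6771 = -7258/6771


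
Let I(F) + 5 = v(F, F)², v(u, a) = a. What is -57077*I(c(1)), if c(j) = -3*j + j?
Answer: 57077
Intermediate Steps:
c(j) = -2*j
I(F) = -5 + F²
-57077*I(c(1)) = -57077*(-5 + (-2*1)²) = -57077*(-5 + (-2)²) = -57077*(-5 + 4) = -57077*(-1) = 57077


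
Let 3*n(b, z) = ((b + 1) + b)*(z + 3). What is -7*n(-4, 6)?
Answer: 147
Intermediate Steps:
n(b, z) = (1 + 2*b)*(3 + z)/3 (n(b, z) = (((b + 1) + b)*(z + 3))/3 = (((1 + b) + b)*(3 + z))/3 = ((1 + 2*b)*(3 + z))/3 = (1 + 2*b)*(3 + z)/3)
-7*n(-4, 6) = -7*(1 + 2*(-4) + (⅓)*6 + (⅔)*(-4)*6) = -7*(1 - 8 + 2 - 16) = -7*(-21) = 147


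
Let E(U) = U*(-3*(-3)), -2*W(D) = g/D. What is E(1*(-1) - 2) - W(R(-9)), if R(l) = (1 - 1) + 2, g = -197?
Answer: -305/4 ≈ -76.250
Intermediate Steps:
R(l) = 2 (R(l) = 0 + 2 = 2)
W(D) = 197/(2*D) (W(D) = -(-197)/(2*D) = 197/(2*D))
E(U) = 9*U (E(U) = U*9 = 9*U)
E(1*(-1) - 2) - W(R(-9)) = 9*(1*(-1) - 2) - 197/(2*2) = 9*(-1 - 2) - 197/(2*2) = 9*(-3) - 1*197/4 = -27 - 197/4 = -305/4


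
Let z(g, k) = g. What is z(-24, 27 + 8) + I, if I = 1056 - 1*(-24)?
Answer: 1056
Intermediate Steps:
I = 1080 (I = 1056 + 24 = 1080)
z(-24, 27 + 8) + I = -24 + 1080 = 1056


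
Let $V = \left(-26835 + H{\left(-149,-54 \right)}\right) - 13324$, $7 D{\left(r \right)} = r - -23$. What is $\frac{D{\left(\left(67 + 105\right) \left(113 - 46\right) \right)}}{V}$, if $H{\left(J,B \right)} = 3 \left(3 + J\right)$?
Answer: $- \frac{11547}{284179} \approx -0.040633$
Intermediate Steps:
$H{\left(J,B \right)} = 9 + 3 J$
$D{\left(r \right)} = \frac{23}{7} + \frac{r}{7}$ ($D{\left(r \right)} = \frac{r - -23}{7} = \frac{r + 23}{7} = \frac{23 + r}{7} = \frac{23}{7} + \frac{r}{7}$)
$V = -40597$ ($V = \left(-26835 + \left(9 + 3 \left(-149\right)\right)\right) - 13324 = \left(-26835 + \left(9 - 447\right)\right) - 13324 = \left(-26835 - 438\right) - 13324 = -27273 - 13324 = -40597$)
$\frac{D{\left(\left(67 + 105\right) \left(113 - 46\right) \right)}}{V} = \frac{\frac{23}{7} + \frac{\left(67 + 105\right) \left(113 - 46\right)}{7}}{-40597} = \left(\frac{23}{7} + \frac{172 \cdot 67}{7}\right) \left(- \frac{1}{40597}\right) = \left(\frac{23}{7} + \frac{1}{7} \cdot 11524\right) \left(- \frac{1}{40597}\right) = \left(\frac{23}{7} + \frac{11524}{7}\right) \left(- \frac{1}{40597}\right) = \frac{11547}{7} \left(- \frac{1}{40597}\right) = - \frac{11547}{284179}$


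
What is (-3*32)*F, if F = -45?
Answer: 4320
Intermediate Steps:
(-3*32)*F = -3*32*(-45) = -96*(-45) = 4320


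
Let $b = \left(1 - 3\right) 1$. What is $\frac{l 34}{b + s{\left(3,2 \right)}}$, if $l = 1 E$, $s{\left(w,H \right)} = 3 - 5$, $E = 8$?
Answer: $-68$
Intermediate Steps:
$b = -2$ ($b = \left(-2\right) 1 = -2$)
$s{\left(w,H \right)} = -2$ ($s{\left(w,H \right)} = 3 - 5 = -2$)
$l = 8$ ($l = 1 \cdot 8 = 8$)
$\frac{l 34}{b + s{\left(3,2 \right)}} = \frac{8 \cdot 34}{-2 - 2} = \frac{272}{-4} = 272 \left(- \frac{1}{4}\right) = -68$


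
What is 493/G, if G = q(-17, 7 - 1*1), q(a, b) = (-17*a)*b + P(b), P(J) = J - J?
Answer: 29/102 ≈ 0.28431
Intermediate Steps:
P(J) = 0
q(a, b) = -17*a*b (q(a, b) = (-17*a)*b + 0 = -17*a*b + 0 = -17*a*b)
G = 1734 (G = -17*(-17)*(7 - 1*1) = -17*(-17)*(7 - 1) = -17*(-17)*6 = 1734)
493/G = 493/1734 = 493*(1/1734) = 29/102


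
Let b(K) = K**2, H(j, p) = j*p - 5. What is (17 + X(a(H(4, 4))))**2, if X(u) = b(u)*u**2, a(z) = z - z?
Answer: 289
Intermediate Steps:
H(j, p) = -5 + j*p
a(z) = 0
X(u) = u**4 (X(u) = u**2*u**2 = u**4)
(17 + X(a(H(4, 4))))**2 = (17 + 0**4)**2 = (17 + 0)**2 = 17**2 = 289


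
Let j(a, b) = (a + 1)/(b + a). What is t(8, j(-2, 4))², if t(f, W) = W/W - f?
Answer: 49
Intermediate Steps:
j(a, b) = (1 + a)/(a + b)
t(f, W) = 1 - f
t(8, j(-2, 4))² = (1 - 1*8)² = (1 - 8)² = (-7)² = 49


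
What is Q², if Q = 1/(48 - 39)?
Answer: 1/81 ≈ 0.012346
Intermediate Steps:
Q = ⅑ (Q = 1/9 = ⅑ ≈ 0.11111)
Q² = (⅑)² = 1/81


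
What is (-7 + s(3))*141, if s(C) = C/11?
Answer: -10434/11 ≈ -948.54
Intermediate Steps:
s(C) = C/11 (s(C) = C*(1/11) = C/11)
(-7 + s(3))*141 = (-7 + (1/11)*3)*141 = (-7 + 3/11)*141 = -74/11*141 = -10434/11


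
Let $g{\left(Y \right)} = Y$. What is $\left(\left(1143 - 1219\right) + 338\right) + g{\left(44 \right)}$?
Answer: $306$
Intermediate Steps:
$\left(\left(1143 - 1219\right) + 338\right) + g{\left(44 \right)} = \left(\left(1143 - 1219\right) + 338\right) + 44 = \left(-76 + 338\right) + 44 = 262 + 44 = 306$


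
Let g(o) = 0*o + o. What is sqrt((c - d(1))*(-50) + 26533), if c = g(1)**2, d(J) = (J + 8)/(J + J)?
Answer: 2*sqrt(6677) ≈ 163.43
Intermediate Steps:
g(o) = o (g(o) = 0 + o = o)
d(J) = (8 + J)/(2*J) (d(J) = (8 + J)/((2*J)) = (8 + J)*(1/(2*J)) = (8 + J)/(2*J))
c = 1 (c = 1**2 = 1)
sqrt((c - d(1))*(-50) + 26533) = sqrt((1 - (8 + 1)/(2*1))*(-50) + 26533) = sqrt((1 - 9/2)*(-50) + 26533) = sqrt(-7/2*(-50) + 26533) = sqrt(175 + 26533) = sqrt(26708) = 2*sqrt(6677)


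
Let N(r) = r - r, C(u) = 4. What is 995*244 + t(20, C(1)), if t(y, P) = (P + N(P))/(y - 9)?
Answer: 2670584/11 ≈ 2.4278e+5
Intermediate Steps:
N(r) = 0
t(y, P) = P/(-9 + y) (t(y, P) = (P + 0)/(y - 9) = P/(-9 + y))
995*244 + t(20, C(1)) = 995*244 + 4/(-9 + 20) = 242780 + 4/11 = 2670584/11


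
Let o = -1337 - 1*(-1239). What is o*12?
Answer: -1176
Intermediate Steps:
o = -98 (o = -1337 + 1239 = -98)
o*12 = -98*12 = -1176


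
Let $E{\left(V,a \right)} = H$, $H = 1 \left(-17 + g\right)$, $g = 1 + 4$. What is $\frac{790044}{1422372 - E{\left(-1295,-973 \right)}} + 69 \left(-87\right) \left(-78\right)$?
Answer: $\frac{55500778325}{118532} \approx 4.6823 \cdot 10^{5}$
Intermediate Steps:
$g = 5$
$H = -12$ ($H = 1 \left(-17 + 5\right) = 1 \left(-12\right) = -12$)
$E{\left(V,a \right)} = -12$
$\frac{790044}{1422372 - E{\left(-1295,-973 \right)}} + 69 \left(-87\right) \left(-78\right) = \frac{790044}{1422372 - -12} + 69 \left(-87\right) \left(-78\right) = \frac{790044}{1422372 + 12} - -468234 = \frac{790044}{1422384} + 468234 = 790044 \cdot \frac{1}{1422384} + 468234 = \frac{65837}{118532} + 468234 = \frac{55500778325}{118532}$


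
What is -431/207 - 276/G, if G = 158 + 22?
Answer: -3742/1035 ≈ -3.6155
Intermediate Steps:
G = 180
-431/207 - 276/G = -431/207 - 276/180 = -431*1/207 - 276*1/180 = -431/207 - 23/15 = -3742/1035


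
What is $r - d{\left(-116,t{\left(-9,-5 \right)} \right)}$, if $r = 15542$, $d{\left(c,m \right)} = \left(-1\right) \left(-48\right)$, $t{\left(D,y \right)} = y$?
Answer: $15494$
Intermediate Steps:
$d{\left(c,m \right)} = 48$
$r - d{\left(-116,t{\left(-9,-5 \right)} \right)} = 15542 - 48 = 15494$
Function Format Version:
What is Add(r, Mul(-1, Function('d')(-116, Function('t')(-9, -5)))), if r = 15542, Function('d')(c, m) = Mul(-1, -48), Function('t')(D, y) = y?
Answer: 15494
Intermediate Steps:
Function('d')(c, m) = 48
Add(r, Mul(-1, Function('d')(-116, Function('t')(-9, -5)))) = Add(15542, Mul(-1, 48)) = Add(15542, -48) = 15494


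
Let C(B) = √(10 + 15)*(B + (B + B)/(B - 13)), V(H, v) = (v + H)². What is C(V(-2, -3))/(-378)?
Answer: -125/324 ≈ -0.38580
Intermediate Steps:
V(H, v) = (H + v)²
C(B) = 5*B + 10*B/(-13 + B) (C(B) = √25*(B + (2*B)/(-13 + B)) = 5*(B + 2*B/(-13 + B)) = 5*B + 10*B/(-13 + B))
C(V(-2, -3))/(-378) = (5*(-2 - 3)²*(-11 + (-2 - 3)²)/(-13 + (-2 - 3)²))/(-378) = (5*(-5)²*(-11 + (-5)²)/(-13 + (-5)²))*(-1/378) = (5*25*(-11 + 25)/(-13 + 25))*(-1/378) = (5*25*14/12)*(-1/378) = (5*25*(1/12)*14)*(-1/378) = (875/6)*(-1/378) = -125/324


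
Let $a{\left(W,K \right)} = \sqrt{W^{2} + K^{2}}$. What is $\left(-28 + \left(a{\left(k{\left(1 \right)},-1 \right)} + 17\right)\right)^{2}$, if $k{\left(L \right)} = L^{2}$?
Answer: $\left(11 - \sqrt{2}\right)^{2} \approx 91.887$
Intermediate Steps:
$a{\left(W,K \right)} = \sqrt{K^{2} + W^{2}}$
$\left(-28 + \left(a{\left(k{\left(1 \right)},-1 \right)} + 17\right)\right)^{2} = \left(-28 + \left(\sqrt{\left(-1\right)^{2} + \left(1^{2}\right)^{2}} + 17\right)\right)^{2} = \left(-28 + \left(\sqrt{1 + 1^{2}} + 17\right)\right)^{2} = \left(-28 + \left(\sqrt{1 + 1} + 17\right)\right)^{2} = \left(-28 + \left(\sqrt{2} + 17\right)\right)^{2} = \left(-28 + \left(17 + \sqrt{2}\right)\right)^{2} = \left(-11 + \sqrt{2}\right)^{2}$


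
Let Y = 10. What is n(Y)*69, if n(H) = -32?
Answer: -2208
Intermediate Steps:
n(Y)*69 = -32*69 = -2208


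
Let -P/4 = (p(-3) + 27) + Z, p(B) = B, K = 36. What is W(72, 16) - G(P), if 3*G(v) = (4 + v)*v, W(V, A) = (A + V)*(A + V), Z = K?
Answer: -11136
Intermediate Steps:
Z = 36
W(V, A) = (A + V)**2
P = -240 (P = -4*((-3 + 27) + 36) = -4*(24 + 36) = -4*60 = -240)
G(v) = v*(4 + v)/3 (G(v) = ((4 + v)*v)/3 = (v*(4 + v))/3 = v*(4 + v)/3)
W(72, 16) - G(P) = (16 + 72)**2 - (-240)*(4 - 240)/3 = 88**2 - (-240)*(-236)/3 = 7744 - 1*18880 = 7744 - 18880 = -11136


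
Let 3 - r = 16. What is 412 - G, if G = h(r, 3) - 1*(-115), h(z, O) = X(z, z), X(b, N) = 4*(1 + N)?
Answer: 345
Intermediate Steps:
r = -13 (r = 3 - 1*16 = 3 - 16 = -13)
X(b, N) = 4 + 4*N
h(z, O) = 4 + 4*z
G = 67 (G = (4 + 4*(-13)) - 1*(-115) = (4 - 52) + 115 = -48 + 115 = 67)
412 - G = 412 - 1*67 = 412 - 67 = 345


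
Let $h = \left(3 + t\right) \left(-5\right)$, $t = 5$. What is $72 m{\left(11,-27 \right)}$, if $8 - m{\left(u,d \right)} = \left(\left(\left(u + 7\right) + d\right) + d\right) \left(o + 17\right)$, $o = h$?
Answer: $-59040$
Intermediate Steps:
$h = -40$ ($h = \left(3 + 5\right) \left(-5\right) = 8 \left(-5\right) = -40$)
$o = -40$
$m{\left(u,d \right)} = 169 + 23 u + 46 d$ ($m{\left(u,d \right)} = 8 - \left(\left(\left(u + 7\right) + d\right) + d\right) \left(-40 + 17\right) = 8 - \left(\left(\left(7 + u\right) + d\right) + d\right) \left(-23\right) = 8 - \left(\left(7 + d + u\right) + d\right) \left(-23\right) = 8 - \left(7 + u + 2 d\right) \left(-23\right) = 8 - \left(-161 - 46 d - 23 u\right) = 8 + \left(161 + 23 u + 46 d\right) = 169 + 23 u + 46 d$)
$72 m{\left(11,-27 \right)} = 72 \left(169 + 23 \cdot 11 + 46 \left(-27\right)\right) = 72 \left(169 + 253 - 1242\right) = 72 \left(-820\right) = -59040$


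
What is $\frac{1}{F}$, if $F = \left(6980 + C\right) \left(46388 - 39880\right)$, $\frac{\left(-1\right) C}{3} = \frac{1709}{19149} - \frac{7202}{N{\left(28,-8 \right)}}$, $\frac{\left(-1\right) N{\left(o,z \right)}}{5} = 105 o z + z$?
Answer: $\frac{93862015}{4263709514606563} \approx 2.2014 \cdot 10^{-8}$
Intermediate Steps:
$N{\left(o,z \right)} = - 5 z - 525 o z$ ($N{\left(o,z \right)} = - 5 \left(105 o z + z\right) = - 5 \left(z + 105 o z\right) = - 5 z - 525 o z$)
$C = - \frac{31567831}{375448060}$ ($C = - 3 \left(\frac{1709}{19149} - \frac{7202}{\left(-5\right) \left(-8\right) \left(1 + 105 \cdot 28\right)}\right) = - 3 \left(1709 \cdot \frac{1}{19149} - \frac{7202}{\left(-5\right) \left(-8\right) \left(1 + 2940\right)}\right) = - 3 \left(\frac{1709}{19149} - \frac{7202}{\left(-5\right) \left(-8\right) 2941}\right) = - 3 \left(\frac{1709}{19149} - \frac{7202}{117640}\right) = - 3 \left(\frac{1709}{19149} - \frac{3601}{58820}\right) = \left(-3\right) \frac{31567831}{1126344180} = - \frac{31567831}{375448060} \approx -0.08408$)
$F = \frac{4263709514606563}{93862015}$ ($F = \left(6980 - \frac{31567831}{375448060}\right) \left(46388 - 39880\right) = \frac{2620595890969}{375448060} \cdot 6508 = \frac{4263709514606563}{93862015} \approx 4.5425 \cdot 10^{7}$)
$\frac{1}{F} = \frac{1}{\frac{4263709514606563}{93862015}} = \frac{93862015}{4263709514606563}$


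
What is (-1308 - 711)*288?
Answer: -581472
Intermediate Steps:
(-1308 - 711)*288 = -2019*288 = -581472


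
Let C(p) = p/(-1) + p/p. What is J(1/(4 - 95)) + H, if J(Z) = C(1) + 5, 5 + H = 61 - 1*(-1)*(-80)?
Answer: -19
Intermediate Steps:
H = -24 (H = -5 + (61 - 1*(-1)*(-80)) = -5 + (61 + 1*(-80)) = -5 + (61 - 80) = -5 - 19 = -24)
C(p) = 1 - p (C(p) = p*(-1) + 1 = -p + 1 = 1 - p)
J(Z) = 5 (J(Z) = (1 - 1*1) + 5 = (1 - 1) + 5 = 0 + 5 = 5)
J(1/(4 - 95)) + H = 5 - 24 = -19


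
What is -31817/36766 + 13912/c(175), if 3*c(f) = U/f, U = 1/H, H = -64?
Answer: -17186016723017/36766 ≈ -4.6744e+8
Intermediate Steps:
U = -1/64 (U = 1/(-64) = -1/64 ≈ -0.015625)
c(f) = -1/(192*f) (c(f) = (-1/(64*f))/3 = -1/(192*f))
-31817/36766 + 13912/c(175) = -31817/36766 + 13912/((-1/192/175)) = -31817*1/36766 + 13912/((-1/192*1/175)) = -31817/36766 + 13912/(-1/33600) = -31817/36766 + 13912*(-33600) = -31817/36766 - 467443200 = -17186016723017/36766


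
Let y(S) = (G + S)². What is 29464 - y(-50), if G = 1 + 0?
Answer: 27063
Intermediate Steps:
G = 1
y(S) = (1 + S)²
29464 - y(-50) = 29464 - (1 - 50)² = 29464 - 1*(-49)² = 29464 - 1*2401 = 29464 - 2401 = 27063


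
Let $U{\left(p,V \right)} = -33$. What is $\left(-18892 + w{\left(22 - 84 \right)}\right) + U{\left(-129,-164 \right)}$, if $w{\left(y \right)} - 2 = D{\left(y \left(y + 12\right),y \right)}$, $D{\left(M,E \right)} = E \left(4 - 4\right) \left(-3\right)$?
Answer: $-18923$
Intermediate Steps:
$D{\left(M,E \right)} = 0$ ($D{\left(M,E \right)} = E \left(4 - 4\right) \left(-3\right) = E 0 \left(-3\right) = 0 \left(-3\right) = 0$)
$w{\left(y \right)} = 2$ ($w{\left(y \right)} = 2 + 0 = 2$)
$\left(-18892 + w{\left(22 - 84 \right)}\right) + U{\left(-129,-164 \right)} = \left(-18892 + 2\right) - 33 = -18890 - 33 = -18923$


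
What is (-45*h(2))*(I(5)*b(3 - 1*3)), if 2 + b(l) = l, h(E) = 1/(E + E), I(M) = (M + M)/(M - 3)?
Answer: 225/2 ≈ 112.50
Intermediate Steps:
I(M) = 2*M/(-3 + M) (I(M) = (2*M)/(-3 + M) = 2*M/(-3 + M))
h(E) = 1/(2*E)
b(l) = -2 + l
(-45*h(2))*(I(5)*b(3 - 1*3)) = (-45/(2*2))*((2*5/(-3 + 5))*(-2 + (3 - 1*3))) = (-45/(2*2))*((2*5/2)*(-2 + (3 - 3))) = (-45*1/4)*((2*5*(1/2))*(-2 + 0)) = -225*(-2)/4 = -45/4*(-10) = 225/2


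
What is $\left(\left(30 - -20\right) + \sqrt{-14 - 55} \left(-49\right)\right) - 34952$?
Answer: $-34902 - 49 i \sqrt{69} \approx -34902.0 - 407.02 i$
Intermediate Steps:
$\left(\left(30 - -20\right) + \sqrt{-14 - 55} \left(-49\right)\right) - 34952 = \left(\left(30 + 20\right) + \sqrt{-69} \left(-49\right)\right) - 34952 = \left(50 + i \sqrt{69} \left(-49\right)\right) - 34952 = \left(50 - 49 i \sqrt{69}\right) - 34952 = -34902 - 49 i \sqrt{69}$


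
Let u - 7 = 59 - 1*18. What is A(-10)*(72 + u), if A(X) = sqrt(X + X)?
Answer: 240*I*sqrt(5) ≈ 536.66*I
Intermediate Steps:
u = 48 (u = 7 + (59 - 1*18) = 7 + (59 - 18) = 7 + 41 = 48)
A(X) = sqrt(2)*sqrt(X) (A(X) = sqrt(2*X) = sqrt(2)*sqrt(X))
A(-10)*(72 + u) = (sqrt(2)*sqrt(-10))*(72 + 48) = (sqrt(2)*(I*sqrt(10)))*120 = (2*I*sqrt(5))*120 = 240*I*sqrt(5)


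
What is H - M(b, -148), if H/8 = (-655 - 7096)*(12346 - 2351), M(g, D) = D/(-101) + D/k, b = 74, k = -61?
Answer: -3818402747536/6161 ≈ -6.1977e+8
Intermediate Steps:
M(g, D) = -162*D/6161 (M(g, D) = D/(-101) + D/(-61) = D*(-1/101) + D*(-1/61) = -D/101 - D/61 = -162*D/6161)
H = -619769960 (H = 8*((-655 - 7096)*(12346 - 2351)) = 8*(-7751*9995) = 8*(-77471245) = -619769960)
H - M(b, -148) = -619769960 - (-162)*(-148)/6161 = -619769960 - 1*23976/6161 = -619769960 - 23976/6161 = -3818402747536/6161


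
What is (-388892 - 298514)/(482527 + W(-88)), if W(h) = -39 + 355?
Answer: -687406/482843 ≈ -1.4237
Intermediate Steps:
W(h) = 316
(-388892 - 298514)/(482527 + W(-88)) = (-388892 - 298514)/(482527 + 316) = -687406/482843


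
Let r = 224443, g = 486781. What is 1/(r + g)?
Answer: 1/711224 ≈ 1.4060e-6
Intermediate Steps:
1/(r + g) = 1/(224443 + 486781) = 1/711224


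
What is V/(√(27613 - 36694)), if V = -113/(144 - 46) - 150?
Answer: 14813*I*√1009/296646 ≈ 1.5862*I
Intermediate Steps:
V = -14813/98 (V = -113/98 - 150 = -14813/98 ≈ -151.15)
V/(√(27613 - 36694)) = -14813/(98*√(27613 - 36694)) = -14813*(-I*√1009/3027)/98 = -(-14813)*I*√1009/296646 = 14813*I*√1009/296646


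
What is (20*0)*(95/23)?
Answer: 0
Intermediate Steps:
(20*0)*(95/23) = 0*(95*(1/23)) = 0*(95/23) = 0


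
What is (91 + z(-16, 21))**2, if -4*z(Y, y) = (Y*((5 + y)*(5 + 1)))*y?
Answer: 174108025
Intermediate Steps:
z(Y, y) = -Y*y*(30 + 6*y)/4 (z(Y, y) = -Y*((5 + y)*(5 + 1))*y/4 = -Y*((5 + y)*6)*y/4 = -Y*(30 + 6*y)*y/4 = -Y*y*(30 + 6*y)/4)
(91 + z(-16, 21))**2 = (91 - 3/2*(-16)*21*(5 + 21))**2 = (91 - 3/2*(-16)*21*26)**2 = (91 + 13104)**2 = 13195**2 = 174108025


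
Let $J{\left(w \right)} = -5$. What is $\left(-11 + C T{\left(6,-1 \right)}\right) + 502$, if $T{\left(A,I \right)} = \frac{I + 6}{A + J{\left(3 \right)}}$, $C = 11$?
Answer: $546$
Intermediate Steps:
$T{\left(A,I \right)} = \frac{6 + I}{-5 + A}$ ($T{\left(A,I \right)} = \frac{I + 6}{A - 5} = \frac{6 + I}{-5 + A}$)
$\left(-11 + C T{\left(6,-1 \right)}\right) + 502 = \left(-11 + 11 \frac{6 - 1}{-5 + 6}\right) + 502 = \left(-11 + 11 \cdot 1^{-1} \cdot 5\right) + 502 = \left(-11 + 11 \cdot 1 \cdot 5\right) + 502 = \left(-11 + 11 \cdot 5\right) + 502 = \left(-11 + 55\right) + 502 = 44 + 502 = 546$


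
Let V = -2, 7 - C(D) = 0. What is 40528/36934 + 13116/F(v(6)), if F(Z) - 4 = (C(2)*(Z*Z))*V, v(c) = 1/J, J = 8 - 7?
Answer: -121005266/92335 ≈ -1310.5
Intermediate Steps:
J = 1
C(D) = 7 (C(D) = 7 - 1*0 = 7 + 0 = 7)
v(c) = 1 (v(c) = 1/1 = 1)
F(Z) = 4 - 14*Z² (F(Z) = 4 + (7*(Z*Z))*(-2) = 4 + (7*Z²)*(-2) = 4 - 14*Z²)
40528/36934 + 13116/F(v(6)) = 40528/36934 + 13116/(4 - 14*1²) = 40528*(1/36934) + 13116/(4 - 14*1) = 20264/18467 + 13116/(4 - 14) = 20264/18467 + 13116/(-10) = 20264/18467 + 13116*(-⅒) = 20264/18467 - 6558/5 = -121005266/92335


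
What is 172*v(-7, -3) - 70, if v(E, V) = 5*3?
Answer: 2510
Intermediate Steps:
v(E, V) = 15
172*v(-7, -3) - 70 = 172*15 - 70 = 2580 - 70 = 2510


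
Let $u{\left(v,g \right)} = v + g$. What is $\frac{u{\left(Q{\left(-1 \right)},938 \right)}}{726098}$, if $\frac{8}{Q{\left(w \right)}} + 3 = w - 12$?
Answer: $\frac{1875}{1452196} \approx 0.0012911$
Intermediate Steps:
$Q{\left(w \right)} = \frac{8}{-15 + w}$ ($Q{\left(w \right)} = \frac{8}{-3 + \left(w - 12\right)} = \frac{8}{-3 + \left(-12 + w\right)} = \frac{8}{-15 + w}$)
$u{\left(v,g \right)} = g + v$
$\frac{u{\left(Q{\left(-1 \right)},938 \right)}}{726098} = \frac{938 + \frac{8}{-15 - 1}}{726098} = \left(938 + \frac{8}{-16}\right) \frac{1}{726098} = \left(938 + 8 \left(- \frac{1}{16}\right)\right) \frac{1}{726098} = \left(938 - \frac{1}{2}\right) \frac{1}{726098} = \frac{1875}{2} \cdot \frac{1}{726098} = \frac{1875}{1452196}$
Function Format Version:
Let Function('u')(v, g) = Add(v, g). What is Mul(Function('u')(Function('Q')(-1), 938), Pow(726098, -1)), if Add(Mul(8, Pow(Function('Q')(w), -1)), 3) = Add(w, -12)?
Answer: Rational(1875, 1452196) ≈ 0.0012911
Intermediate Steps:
Function('Q')(w) = Mul(8, Pow(Add(-15, w), -1)) (Function('Q')(w) = Mul(8, Pow(Add(-3, Add(w, -12)), -1)) = Mul(8, Pow(Add(-3, Add(-12, w)), -1)) = Mul(8, Pow(Add(-15, w), -1)))
Function('u')(v, g) = Add(g, v)
Mul(Function('u')(Function('Q')(-1), 938), Pow(726098, -1)) = Mul(Add(938, Mul(8, Pow(Add(-15, -1), -1))), Pow(726098, -1)) = Mul(Add(938, Mul(8, Pow(-16, -1))), Rational(1, 726098)) = Mul(Add(938, Mul(8, Rational(-1, 16))), Rational(1, 726098)) = Mul(Add(938, Rational(-1, 2)), Rational(1, 726098)) = Mul(Rational(1875, 2), Rational(1, 726098)) = Rational(1875, 1452196)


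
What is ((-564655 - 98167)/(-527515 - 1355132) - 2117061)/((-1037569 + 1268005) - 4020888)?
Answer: 3985677877645/7136083086444 ≈ 0.55852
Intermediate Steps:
((-564655 - 98167)/(-527515 - 1355132) - 2117061)/((-1037569 + 1268005) - 4020888) = (-662822/(-1882647) - 2117061)/(230436 - 4020888) = (-662822*(-1/1882647) - 2117061)/(-3790452) = (662822/1882647 - 2117061)*(-1/3790452) = -3985677877645/1882647*(-1/3790452) = 3985677877645/7136083086444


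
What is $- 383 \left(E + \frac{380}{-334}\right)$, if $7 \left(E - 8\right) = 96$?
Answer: $- \frac{9212682}{1169} \approx -7880.8$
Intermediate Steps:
$E = \frac{152}{7}$ ($E = 8 + \frac{1}{7} \cdot 96 = 8 + \frac{96}{7} = \frac{152}{7} \approx 21.714$)
$- 383 \left(E + \frac{380}{-334}\right) = - 383 \left(\frac{152}{7} + \frac{380}{-334}\right) = - 383 \left(\frac{152}{7} + 380 \left(- \frac{1}{334}\right)\right) = - 383 \left(\frac{152}{7} - \frac{190}{167}\right) = \left(-383\right) \frac{24054}{1169} = - \frac{9212682}{1169}$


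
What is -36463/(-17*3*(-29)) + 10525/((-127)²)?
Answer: -572545252/23854791 ≈ -24.001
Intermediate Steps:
-36463/(-17*3*(-29)) + 10525/((-127)²) = -36463/((-51*(-29))) + 10525/16129 = -36463/1479 + 10525*(1/16129) = -36463*1/1479 + 10525/16129 = -36463/1479 + 10525/16129 = -572545252/23854791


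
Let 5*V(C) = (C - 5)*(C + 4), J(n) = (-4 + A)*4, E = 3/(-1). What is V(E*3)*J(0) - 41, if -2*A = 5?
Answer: -405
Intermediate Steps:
A = -5/2 (A = -½*5 = -5/2 ≈ -2.5000)
E = -3 (E = 3*(-1) = -3)
J(n) = -26 (J(n) = (-4 - 5/2)*4 = -13/2*4 = -26)
V(C) = (-5 + C)*(4 + C)/5 (V(C) = ((C - 5)*(C + 4))/5 = ((-5 + C)*(4 + C))/5 = (-5 + C)*(4 + C)/5)
V(E*3)*J(0) - 41 = (-4 - (-3)*3/5 + (-3*3)²/5)*(-26) - 41 = (-4 - ⅕*(-9) + (⅕)*(-9)²)*(-26) - 41 = (-4 + 9/5 + (⅕)*81)*(-26) - 41 = (-4 + 9/5 + 81/5)*(-26) - 41 = 14*(-26) - 41 = -364 - 41 = -405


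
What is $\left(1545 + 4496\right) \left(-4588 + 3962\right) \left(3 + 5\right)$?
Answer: $-30253328$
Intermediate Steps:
$\left(1545 + 4496\right) \left(-4588 + 3962\right) \left(3 + 5\right) = 6041 \left(-626\right) 8 = \left(-3781666\right) 8 = -30253328$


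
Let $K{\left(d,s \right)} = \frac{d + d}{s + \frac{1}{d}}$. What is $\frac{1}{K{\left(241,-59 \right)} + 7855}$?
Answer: $\frac{7109}{55783114} \approx 0.00012744$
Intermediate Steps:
$K{\left(d,s \right)} = \frac{2 d}{s + \frac{1}{d}}$
$\frac{1}{K{\left(241,-59 \right)} + 7855} = \frac{1}{\frac{2 \cdot 241^{2}}{1 + 241 \left(-59\right)} + 7855} = \frac{1}{2 \cdot 58081 \frac{1}{1 - 14219} + 7855} = \frac{1}{2 \cdot 58081 \frac{1}{-14218} + 7855} = \frac{1}{2 \cdot 58081 \left(- \frac{1}{14218}\right) + 7855} = \frac{1}{- \frac{58081}{7109} + 7855} = \frac{1}{\frac{55783114}{7109}} = \frac{7109}{55783114}$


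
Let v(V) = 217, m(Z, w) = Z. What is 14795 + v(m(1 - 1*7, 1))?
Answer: 15012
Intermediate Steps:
14795 + v(m(1 - 1*7, 1)) = 14795 + 217 = 15012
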